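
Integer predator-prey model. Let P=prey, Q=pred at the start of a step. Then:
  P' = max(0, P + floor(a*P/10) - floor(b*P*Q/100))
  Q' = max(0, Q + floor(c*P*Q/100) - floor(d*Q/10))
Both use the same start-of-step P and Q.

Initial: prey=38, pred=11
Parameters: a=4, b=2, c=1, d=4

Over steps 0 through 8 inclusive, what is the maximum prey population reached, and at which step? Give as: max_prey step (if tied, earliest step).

Step 1: prey: 38+15-8=45; pred: 11+4-4=11
Step 2: prey: 45+18-9=54; pred: 11+4-4=11
Step 3: prey: 54+21-11=64; pred: 11+5-4=12
Step 4: prey: 64+25-15=74; pred: 12+7-4=15
Step 5: prey: 74+29-22=81; pred: 15+11-6=20
Step 6: prey: 81+32-32=81; pred: 20+16-8=28
Step 7: prey: 81+32-45=68; pred: 28+22-11=39
Step 8: prey: 68+27-53=42; pred: 39+26-15=50
Max prey = 81 at step 5

Answer: 81 5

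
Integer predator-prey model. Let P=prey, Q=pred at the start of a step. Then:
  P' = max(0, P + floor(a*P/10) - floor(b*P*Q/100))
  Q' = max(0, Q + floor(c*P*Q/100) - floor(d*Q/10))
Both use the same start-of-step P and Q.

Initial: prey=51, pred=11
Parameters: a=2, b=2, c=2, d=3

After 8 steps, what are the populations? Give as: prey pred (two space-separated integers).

Step 1: prey: 51+10-11=50; pred: 11+11-3=19
Step 2: prey: 50+10-19=41; pred: 19+19-5=33
Step 3: prey: 41+8-27=22; pred: 33+27-9=51
Step 4: prey: 22+4-22=4; pred: 51+22-15=58
Step 5: prey: 4+0-4=0; pred: 58+4-17=45
Step 6: prey: 0+0-0=0; pred: 45+0-13=32
Step 7: prey: 0+0-0=0; pred: 32+0-9=23
Step 8: prey: 0+0-0=0; pred: 23+0-6=17

Answer: 0 17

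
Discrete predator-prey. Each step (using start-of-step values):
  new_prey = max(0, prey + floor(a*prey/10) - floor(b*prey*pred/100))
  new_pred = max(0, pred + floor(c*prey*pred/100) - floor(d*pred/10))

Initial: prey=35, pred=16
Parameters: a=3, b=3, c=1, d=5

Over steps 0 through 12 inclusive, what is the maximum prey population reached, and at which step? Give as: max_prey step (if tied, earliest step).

Answer: 110 12

Derivation:
Step 1: prey: 35+10-16=29; pred: 16+5-8=13
Step 2: prey: 29+8-11=26; pred: 13+3-6=10
Step 3: prey: 26+7-7=26; pred: 10+2-5=7
Step 4: prey: 26+7-5=28; pred: 7+1-3=5
Step 5: prey: 28+8-4=32; pred: 5+1-2=4
Step 6: prey: 32+9-3=38; pred: 4+1-2=3
Step 7: prey: 38+11-3=46; pred: 3+1-1=3
Step 8: prey: 46+13-4=55; pred: 3+1-1=3
Step 9: prey: 55+16-4=67; pred: 3+1-1=3
Step 10: prey: 67+20-6=81; pred: 3+2-1=4
Step 11: prey: 81+24-9=96; pred: 4+3-2=5
Step 12: prey: 96+28-14=110; pred: 5+4-2=7
Max prey = 110 at step 12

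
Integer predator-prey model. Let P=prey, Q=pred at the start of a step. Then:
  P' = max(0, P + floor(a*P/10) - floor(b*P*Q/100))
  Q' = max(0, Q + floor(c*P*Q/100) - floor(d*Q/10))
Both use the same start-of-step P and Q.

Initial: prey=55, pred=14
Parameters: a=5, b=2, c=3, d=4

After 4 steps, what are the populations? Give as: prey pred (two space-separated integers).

Step 1: prey: 55+27-15=67; pred: 14+23-5=32
Step 2: prey: 67+33-42=58; pred: 32+64-12=84
Step 3: prey: 58+29-97=0; pred: 84+146-33=197
Step 4: prey: 0+0-0=0; pred: 197+0-78=119

Answer: 0 119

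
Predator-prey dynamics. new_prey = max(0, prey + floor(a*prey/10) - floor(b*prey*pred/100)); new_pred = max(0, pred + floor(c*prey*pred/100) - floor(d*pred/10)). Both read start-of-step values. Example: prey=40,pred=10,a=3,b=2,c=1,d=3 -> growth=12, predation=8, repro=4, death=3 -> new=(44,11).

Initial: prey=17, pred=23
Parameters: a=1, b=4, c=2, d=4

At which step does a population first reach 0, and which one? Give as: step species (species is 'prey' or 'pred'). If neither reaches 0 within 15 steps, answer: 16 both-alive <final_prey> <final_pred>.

Answer: 16 both-alive 1 2

Derivation:
Step 1: prey: 17+1-15=3; pred: 23+7-9=21
Step 2: prey: 3+0-2=1; pred: 21+1-8=14
Step 3: prey: 1+0-0=1; pred: 14+0-5=9
Step 4: prey: 1+0-0=1; pred: 9+0-3=6
Step 5: prey: 1+0-0=1; pred: 6+0-2=4
Step 6: prey: 1+0-0=1; pred: 4+0-1=3
Step 7: prey: 1+0-0=1; pred: 3+0-1=2
Step 8: prey: 1+0-0=1; pred: 2+0-0=2
Steps 9-15: state stable at prey=1, pred=2 (no change)
No extinction within 15 steps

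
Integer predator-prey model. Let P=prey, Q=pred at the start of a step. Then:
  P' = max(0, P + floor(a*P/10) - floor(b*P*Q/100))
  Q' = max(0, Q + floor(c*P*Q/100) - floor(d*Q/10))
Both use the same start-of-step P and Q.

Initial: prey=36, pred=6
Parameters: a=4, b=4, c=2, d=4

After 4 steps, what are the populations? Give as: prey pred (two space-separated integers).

Step 1: prey: 36+14-8=42; pred: 6+4-2=8
Step 2: prey: 42+16-13=45; pred: 8+6-3=11
Step 3: prey: 45+18-19=44; pred: 11+9-4=16
Step 4: prey: 44+17-28=33; pred: 16+14-6=24

Answer: 33 24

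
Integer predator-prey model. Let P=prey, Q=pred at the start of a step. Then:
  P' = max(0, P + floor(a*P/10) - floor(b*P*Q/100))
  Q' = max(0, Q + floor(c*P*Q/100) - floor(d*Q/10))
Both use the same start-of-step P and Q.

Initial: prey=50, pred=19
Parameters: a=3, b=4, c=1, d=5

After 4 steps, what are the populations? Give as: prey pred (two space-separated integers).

Answer: 9 6

Derivation:
Step 1: prey: 50+15-38=27; pred: 19+9-9=19
Step 2: prey: 27+8-20=15; pred: 19+5-9=15
Step 3: prey: 15+4-9=10; pred: 15+2-7=10
Step 4: prey: 10+3-4=9; pred: 10+1-5=6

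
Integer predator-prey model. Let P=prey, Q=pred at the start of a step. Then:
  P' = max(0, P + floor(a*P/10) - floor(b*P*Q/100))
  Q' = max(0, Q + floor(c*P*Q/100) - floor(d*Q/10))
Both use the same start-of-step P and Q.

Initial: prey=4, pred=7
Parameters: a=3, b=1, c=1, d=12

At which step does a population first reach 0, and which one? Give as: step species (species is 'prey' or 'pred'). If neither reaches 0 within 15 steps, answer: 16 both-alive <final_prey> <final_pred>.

Answer: 1 pred

Derivation:
Step 1: prey: 4+1-0=5; pred: 7+0-8=0
First extinction: pred at step 1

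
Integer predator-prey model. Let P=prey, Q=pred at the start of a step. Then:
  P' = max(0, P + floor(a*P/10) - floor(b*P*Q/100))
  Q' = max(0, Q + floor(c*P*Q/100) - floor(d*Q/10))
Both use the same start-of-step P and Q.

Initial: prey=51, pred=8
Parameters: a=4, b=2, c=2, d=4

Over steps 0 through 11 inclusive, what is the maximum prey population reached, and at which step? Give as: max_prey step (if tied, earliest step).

Answer: 72 2

Derivation:
Step 1: prey: 51+20-8=63; pred: 8+8-3=13
Step 2: prey: 63+25-16=72; pred: 13+16-5=24
Step 3: prey: 72+28-34=66; pred: 24+34-9=49
Step 4: prey: 66+26-64=28; pred: 49+64-19=94
Step 5: prey: 28+11-52=0; pred: 94+52-37=109
Step 6: prey: 0+0-0=0; pred: 109+0-43=66
Step 7: prey: 0+0-0=0; pred: 66+0-26=40
Step 8: prey: 0+0-0=0; pred: 40+0-16=24
Step 9: prey: 0+0-0=0; pred: 24+0-9=15
Step 10: prey: 0+0-0=0; pred: 15+0-6=9
Step 11: prey: 0+0-0=0; pred: 9+0-3=6
Max prey = 72 at step 2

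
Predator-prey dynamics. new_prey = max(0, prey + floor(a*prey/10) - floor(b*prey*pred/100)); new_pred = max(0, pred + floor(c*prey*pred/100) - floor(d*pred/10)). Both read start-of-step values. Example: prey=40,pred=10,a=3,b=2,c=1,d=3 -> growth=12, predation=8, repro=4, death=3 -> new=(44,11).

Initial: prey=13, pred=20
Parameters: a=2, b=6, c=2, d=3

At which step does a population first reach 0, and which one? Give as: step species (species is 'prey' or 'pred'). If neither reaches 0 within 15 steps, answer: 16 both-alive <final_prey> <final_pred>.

Step 1: prey: 13+2-15=0; pred: 20+5-6=19
First extinction: prey at step 1

Answer: 1 prey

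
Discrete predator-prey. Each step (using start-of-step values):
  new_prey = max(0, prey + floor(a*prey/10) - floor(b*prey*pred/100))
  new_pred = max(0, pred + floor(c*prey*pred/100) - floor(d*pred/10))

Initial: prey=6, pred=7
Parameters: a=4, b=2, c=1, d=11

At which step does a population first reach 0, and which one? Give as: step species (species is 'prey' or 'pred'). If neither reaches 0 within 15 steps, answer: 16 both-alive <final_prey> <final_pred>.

Answer: 1 pred

Derivation:
Step 1: prey: 6+2-0=8; pred: 7+0-7=0
First extinction: pred at step 1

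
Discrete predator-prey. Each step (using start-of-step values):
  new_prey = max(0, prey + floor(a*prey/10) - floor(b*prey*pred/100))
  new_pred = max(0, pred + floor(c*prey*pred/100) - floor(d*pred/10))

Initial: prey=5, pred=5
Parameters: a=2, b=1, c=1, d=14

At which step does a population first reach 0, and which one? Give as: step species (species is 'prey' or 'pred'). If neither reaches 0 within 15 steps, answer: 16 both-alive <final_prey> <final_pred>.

Answer: 1 pred

Derivation:
Step 1: prey: 5+1-0=6; pred: 5+0-7=0
First extinction: pred at step 1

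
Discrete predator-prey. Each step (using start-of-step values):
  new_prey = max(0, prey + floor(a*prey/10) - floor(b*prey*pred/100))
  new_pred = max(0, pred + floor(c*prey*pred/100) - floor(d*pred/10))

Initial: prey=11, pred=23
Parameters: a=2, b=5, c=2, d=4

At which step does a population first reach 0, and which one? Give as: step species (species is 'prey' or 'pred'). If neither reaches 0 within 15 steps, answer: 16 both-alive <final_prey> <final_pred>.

Step 1: prey: 11+2-12=1; pred: 23+5-9=19
Step 2: prey: 1+0-0=1; pred: 19+0-7=12
Step 3: prey: 1+0-0=1; pred: 12+0-4=8
Step 4: prey: 1+0-0=1; pred: 8+0-3=5
Step 5: prey: 1+0-0=1; pred: 5+0-2=3
Step 6: prey: 1+0-0=1; pred: 3+0-1=2
Step 7: prey: 1+0-0=1; pred: 2+0-0=2
Steps 8-15: state stable at prey=1, pred=2 (no change)
No extinction within 15 steps

Answer: 16 both-alive 1 2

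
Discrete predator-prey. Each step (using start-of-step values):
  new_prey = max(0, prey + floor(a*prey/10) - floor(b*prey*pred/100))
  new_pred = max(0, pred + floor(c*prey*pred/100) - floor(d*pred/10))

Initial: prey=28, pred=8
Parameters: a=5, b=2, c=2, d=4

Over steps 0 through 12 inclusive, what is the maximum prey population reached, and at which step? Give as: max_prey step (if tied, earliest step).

Step 1: prey: 28+14-4=38; pred: 8+4-3=9
Step 2: prey: 38+19-6=51; pred: 9+6-3=12
Step 3: prey: 51+25-12=64; pred: 12+12-4=20
Step 4: prey: 64+32-25=71; pred: 20+25-8=37
Step 5: prey: 71+35-52=54; pred: 37+52-14=75
Step 6: prey: 54+27-81=0; pred: 75+81-30=126
Step 7: prey: 0+0-0=0; pred: 126+0-50=76
Step 8: prey: 0+0-0=0; pred: 76+0-30=46
Step 9: prey: 0+0-0=0; pred: 46+0-18=28
Step 10: prey: 0+0-0=0; pred: 28+0-11=17
Step 11: prey: 0+0-0=0; pred: 17+0-6=11
Step 12: prey: 0+0-0=0; pred: 11+0-4=7
Max prey = 71 at step 4

Answer: 71 4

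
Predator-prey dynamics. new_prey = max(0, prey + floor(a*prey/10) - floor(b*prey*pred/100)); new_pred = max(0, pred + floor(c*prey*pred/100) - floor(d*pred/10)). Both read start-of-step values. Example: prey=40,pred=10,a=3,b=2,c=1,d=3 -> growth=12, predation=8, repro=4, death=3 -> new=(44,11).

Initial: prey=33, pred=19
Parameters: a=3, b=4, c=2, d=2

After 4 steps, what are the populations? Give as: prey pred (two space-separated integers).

Answer: 0 22

Derivation:
Step 1: prey: 33+9-25=17; pred: 19+12-3=28
Step 2: prey: 17+5-19=3; pred: 28+9-5=32
Step 3: prey: 3+0-3=0; pred: 32+1-6=27
Step 4: prey: 0+0-0=0; pred: 27+0-5=22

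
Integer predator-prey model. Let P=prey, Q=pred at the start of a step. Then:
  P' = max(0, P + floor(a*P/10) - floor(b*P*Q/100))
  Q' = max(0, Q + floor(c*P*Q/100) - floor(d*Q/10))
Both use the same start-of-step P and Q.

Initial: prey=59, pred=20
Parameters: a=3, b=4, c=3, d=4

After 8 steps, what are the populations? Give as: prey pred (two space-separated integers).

Answer: 0 4

Derivation:
Step 1: prey: 59+17-47=29; pred: 20+35-8=47
Step 2: prey: 29+8-54=0; pred: 47+40-18=69
Step 3: prey: 0+0-0=0; pred: 69+0-27=42
Step 4: prey: 0+0-0=0; pred: 42+0-16=26
Step 5: prey: 0+0-0=0; pred: 26+0-10=16
Step 6: prey: 0+0-0=0; pred: 16+0-6=10
Step 7: prey: 0+0-0=0; pred: 10+0-4=6
Step 8: prey: 0+0-0=0; pred: 6+0-2=4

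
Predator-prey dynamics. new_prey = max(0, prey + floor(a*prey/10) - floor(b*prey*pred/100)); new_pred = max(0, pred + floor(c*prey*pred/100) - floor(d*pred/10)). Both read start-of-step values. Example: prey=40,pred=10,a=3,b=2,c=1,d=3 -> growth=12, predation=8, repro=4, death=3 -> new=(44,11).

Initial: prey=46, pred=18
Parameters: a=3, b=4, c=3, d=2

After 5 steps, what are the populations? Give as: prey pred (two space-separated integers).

Step 1: prey: 46+13-33=26; pred: 18+24-3=39
Step 2: prey: 26+7-40=0; pred: 39+30-7=62
Step 3: prey: 0+0-0=0; pred: 62+0-12=50
Step 4: prey: 0+0-0=0; pred: 50+0-10=40
Step 5: prey: 0+0-0=0; pred: 40+0-8=32

Answer: 0 32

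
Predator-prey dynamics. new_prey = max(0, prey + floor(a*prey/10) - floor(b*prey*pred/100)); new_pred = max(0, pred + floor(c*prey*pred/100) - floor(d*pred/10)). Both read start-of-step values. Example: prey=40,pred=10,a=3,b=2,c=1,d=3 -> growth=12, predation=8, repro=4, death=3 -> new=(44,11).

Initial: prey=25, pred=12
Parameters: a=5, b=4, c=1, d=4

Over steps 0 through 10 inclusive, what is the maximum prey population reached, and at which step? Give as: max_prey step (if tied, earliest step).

Answer: 77 9

Derivation:
Step 1: prey: 25+12-12=25; pred: 12+3-4=11
Step 2: prey: 25+12-11=26; pred: 11+2-4=9
Step 3: prey: 26+13-9=30; pred: 9+2-3=8
Step 4: prey: 30+15-9=36; pred: 8+2-3=7
Step 5: prey: 36+18-10=44; pred: 7+2-2=7
Step 6: prey: 44+22-12=54; pred: 7+3-2=8
Step 7: prey: 54+27-17=64; pred: 8+4-3=9
Step 8: prey: 64+32-23=73; pred: 9+5-3=11
Step 9: prey: 73+36-32=77; pred: 11+8-4=15
Step 10: prey: 77+38-46=69; pred: 15+11-6=20
Max prey = 77 at step 9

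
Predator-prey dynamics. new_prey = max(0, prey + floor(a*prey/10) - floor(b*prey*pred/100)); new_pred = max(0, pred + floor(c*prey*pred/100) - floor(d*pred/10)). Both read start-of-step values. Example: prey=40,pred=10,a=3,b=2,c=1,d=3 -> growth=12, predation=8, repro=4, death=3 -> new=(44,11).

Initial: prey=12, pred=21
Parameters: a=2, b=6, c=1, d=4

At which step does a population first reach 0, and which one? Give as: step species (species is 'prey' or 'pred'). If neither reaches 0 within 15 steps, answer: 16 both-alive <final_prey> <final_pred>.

Step 1: prey: 12+2-15=0; pred: 21+2-8=15
First extinction: prey at step 1

Answer: 1 prey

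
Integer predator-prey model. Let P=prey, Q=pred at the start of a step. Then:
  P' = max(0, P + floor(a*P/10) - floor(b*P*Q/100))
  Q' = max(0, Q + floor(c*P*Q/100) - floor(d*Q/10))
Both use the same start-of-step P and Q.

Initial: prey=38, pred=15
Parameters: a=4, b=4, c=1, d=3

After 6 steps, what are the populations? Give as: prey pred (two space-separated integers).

Step 1: prey: 38+15-22=31; pred: 15+5-4=16
Step 2: prey: 31+12-19=24; pred: 16+4-4=16
Step 3: prey: 24+9-15=18; pred: 16+3-4=15
Step 4: prey: 18+7-10=15; pred: 15+2-4=13
Step 5: prey: 15+6-7=14; pred: 13+1-3=11
Step 6: prey: 14+5-6=13; pred: 11+1-3=9

Answer: 13 9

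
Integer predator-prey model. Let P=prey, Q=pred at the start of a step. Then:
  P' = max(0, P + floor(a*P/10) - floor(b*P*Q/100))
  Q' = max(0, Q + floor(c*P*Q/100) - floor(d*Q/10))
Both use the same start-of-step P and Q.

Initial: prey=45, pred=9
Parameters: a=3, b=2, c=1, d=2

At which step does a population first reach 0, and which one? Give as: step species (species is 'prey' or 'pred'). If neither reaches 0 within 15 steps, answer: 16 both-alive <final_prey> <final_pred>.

Answer: 16 both-alive 1 9

Derivation:
Step 1: prey: 45+13-8=50; pred: 9+4-1=12
Step 2: prey: 50+15-12=53; pred: 12+6-2=16
Step 3: prey: 53+15-16=52; pred: 16+8-3=21
Step 4: prey: 52+15-21=46; pred: 21+10-4=27
Step 5: prey: 46+13-24=35; pred: 27+12-5=34
Step 6: prey: 35+10-23=22; pred: 34+11-6=39
Step 7: prey: 22+6-17=11; pred: 39+8-7=40
Step 8: prey: 11+3-8=6; pred: 40+4-8=36
Step 9: prey: 6+1-4=3; pred: 36+2-7=31
Step 10: prey: 3+0-1=2; pred: 31+0-6=25
Step 11: prey: 2+0-1=1; pred: 25+0-5=20
Step 12: prey: 1+0-0=1; pred: 20+0-4=16
Step 13: prey: 1+0-0=1; pred: 16+0-3=13
Step 14: prey: 1+0-0=1; pred: 13+0-2=11
Step 15: prey: 1+0-0=1; pred: 11+0-2=9
No extinction within 15 steps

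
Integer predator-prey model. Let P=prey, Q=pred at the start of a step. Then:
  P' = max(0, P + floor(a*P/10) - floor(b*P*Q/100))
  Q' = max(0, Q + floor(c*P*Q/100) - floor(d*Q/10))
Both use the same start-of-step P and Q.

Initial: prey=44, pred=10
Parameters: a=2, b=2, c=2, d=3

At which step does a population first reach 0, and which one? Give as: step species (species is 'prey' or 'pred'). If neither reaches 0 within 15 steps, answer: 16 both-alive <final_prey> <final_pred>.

Step 1: prey: 44+8-8=44; pred: 10+8-3=15
Step 2: prey: 44+8-13=39; pred: 15+13-4=24
Step 3: prey: 39+7-18=28; pred: 24+18-7=35
Step 4: prey: 28+5-19=14; pred: 35+19-10=44
Step 5: prey: 14+2-12=4; pred: 44+12-13=43
Step 6: prey: 4+0-3=1; pred: 43+3-12=34
Step 7: prey: 1+0-0=1; pred: 34+0-10=24
Step 8: prey: 1+0-0=1; pred: 24+0-7=17
Step 9: prey: 1+0-0=1; pred: 17+0-5=12
Step 10: prey: 1+0-0=1; pred: 12+0-3=9
Step 11: prey: 1+0-0=1; pred: 9+0-2=7
Step 12: prey: 1+0-0=1; pred: 7+0-2=5
Step 13: prey: 1+0-0=1; pred: 5+0-1=4
Step 14: prey: 1+0-0=1; pred: 4+0-1=3
Step 15: prey: 1+0-0=1; pred: 3+0-0=3
No extinction within 15 steps

Answer: 16 both-alive 1 3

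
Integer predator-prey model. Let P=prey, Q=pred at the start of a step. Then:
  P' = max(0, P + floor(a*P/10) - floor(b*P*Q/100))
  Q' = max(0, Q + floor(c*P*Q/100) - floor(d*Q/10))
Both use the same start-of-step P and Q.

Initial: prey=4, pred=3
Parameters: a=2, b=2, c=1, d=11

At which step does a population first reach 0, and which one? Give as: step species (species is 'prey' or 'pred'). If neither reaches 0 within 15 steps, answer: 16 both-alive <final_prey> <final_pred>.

Answer: 1 pred

Derivation:
Step 1: prey: 4+0-0=4; pred: 3+0-3=0
First extinction: pred at step 1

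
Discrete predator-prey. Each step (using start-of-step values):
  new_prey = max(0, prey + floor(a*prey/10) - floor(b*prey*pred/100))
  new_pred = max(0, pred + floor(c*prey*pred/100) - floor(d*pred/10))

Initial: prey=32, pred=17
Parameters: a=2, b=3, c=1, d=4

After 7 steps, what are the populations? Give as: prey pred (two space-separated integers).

Step 1: prey: 32+6-16=22; pred: 17+5-6=16
Step 2: prey: 22+4-10=16; pred: 16+3-6=13
Step 3: prey: 16+3-6=13; pred: 13+2-5=10
Step 4: prey: 13+2-3=12; pred: 10+1-4=7
Step 5: prey: 12+2-2=12; pred: 7+0-2=5
Step 6: prey: 12+2-1=13; pred: 5+0-2=3
Step 7: prey: 13+2-1=14; pred: 3+0-1=2

Answer: 14 2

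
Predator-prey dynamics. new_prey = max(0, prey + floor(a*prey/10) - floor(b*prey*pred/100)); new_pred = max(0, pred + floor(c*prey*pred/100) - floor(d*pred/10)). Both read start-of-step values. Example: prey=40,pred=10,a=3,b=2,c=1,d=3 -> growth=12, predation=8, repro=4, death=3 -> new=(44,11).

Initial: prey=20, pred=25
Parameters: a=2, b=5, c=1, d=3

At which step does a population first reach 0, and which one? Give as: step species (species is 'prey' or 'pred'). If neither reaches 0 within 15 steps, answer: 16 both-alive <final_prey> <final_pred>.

Step 1: prey: 20+4-25=0; pred: 25+5-7=23
First extinction: prey at step 1

Answer: 1 prey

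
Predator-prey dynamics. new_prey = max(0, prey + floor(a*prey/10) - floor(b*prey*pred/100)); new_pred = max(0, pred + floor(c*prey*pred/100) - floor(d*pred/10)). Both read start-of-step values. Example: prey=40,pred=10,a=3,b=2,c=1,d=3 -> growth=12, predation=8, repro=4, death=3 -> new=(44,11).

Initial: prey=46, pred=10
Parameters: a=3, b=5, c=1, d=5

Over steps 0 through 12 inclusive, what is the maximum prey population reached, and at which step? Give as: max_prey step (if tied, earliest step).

Step 1: prey: 46+13-23=36; pred: 10+4-5=9
Step 2: prey: 36+10-16=30; pred: 9+3-4=8
Step 3: prey: 30+9-12=27; pred: 8+2-4=6
Step 4: prey: 27+8-8=27; pred: 6+1-3=4
Step 5: prey: 27+8-5=30; pred: 4+1-2=3
Step 6: prey: 30+9-4=35; pred: 3+0-1=2
Step 7: prey: 35+10-3=42; pred: 2+0-1=1
Step 8: prey: 42+12-2=52; pred: 1+0-0=1
Step 9: prey: 52+15-2=65; pred: 1+0-0=1
Step 10: prey: 65+19-3=81; pred: 1+0-0=1
Step 11: prey: 81+24-4=101; pred: 1+0-0=1
Step 12: prey: 101+30-5=126; pred: 1+1-0=2
Max prey = 126 at step 12

Answer: 126 12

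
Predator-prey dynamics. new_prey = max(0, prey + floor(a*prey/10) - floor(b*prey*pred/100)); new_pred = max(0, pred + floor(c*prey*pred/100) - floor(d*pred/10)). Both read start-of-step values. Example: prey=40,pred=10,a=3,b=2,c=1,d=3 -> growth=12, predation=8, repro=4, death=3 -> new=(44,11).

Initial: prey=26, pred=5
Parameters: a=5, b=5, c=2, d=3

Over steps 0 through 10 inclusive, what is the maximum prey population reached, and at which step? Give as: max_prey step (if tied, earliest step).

Step 1: prey: 26+13-6=33; pred: 5+2-1=6
Step 2: prey: 33+16-9=40; pred: 6+3-1=8
Step 3: prey: 40+20-16=44; pred: 8+6-2=12
Step 4: prey: 44+22-26=40; pred: 12+10-3=19
Step 5: prey: 40+20-38=22; pred: 19+15-5=29
Step 6: prey: 22+11-31=2; pred: 29+12-8=33
Step 7: prey: 2+1-3=0; pred: 33+1-9=25
Step 8: prey: 0+0-0=0; pred: 25+0-7=18
Step 9: prey: 0+0-0=0; pred: 18+0-5=13
Step 10: prey: 0+0-0=0; pred: 13+0-3=10
Max prey = 44 at step 3

Answer: 44 3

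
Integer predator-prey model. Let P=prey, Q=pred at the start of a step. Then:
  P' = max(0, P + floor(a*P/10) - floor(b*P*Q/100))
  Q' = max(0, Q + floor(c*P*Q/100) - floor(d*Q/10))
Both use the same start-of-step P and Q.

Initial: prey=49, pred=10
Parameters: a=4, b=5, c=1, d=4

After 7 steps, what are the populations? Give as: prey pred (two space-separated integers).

Answer: 30 7

Derivation:
Step 1: prey: 49+19-24=44; pred: 10+4-4=10
Step 2: prey: 44+17-22=39; pred: 10+4-4=10
Step 3: prey: 39+15-19=35; pred: 10+3-4=9
Step 4: prey: 35+14-15=34; pred: 9+3-3=9
Step 5: prey: 34+13-15=32; pred: 9+3-3=9
Step 6: prey: 32+12-14=30; pred: 9+2-3=8
Step 7: prey: 30+12-12=30; pred: 8+2-3=7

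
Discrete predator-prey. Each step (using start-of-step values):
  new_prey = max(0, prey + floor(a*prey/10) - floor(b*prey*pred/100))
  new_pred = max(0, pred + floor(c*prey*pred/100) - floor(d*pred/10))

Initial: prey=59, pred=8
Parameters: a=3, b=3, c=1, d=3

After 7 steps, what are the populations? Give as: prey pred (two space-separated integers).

Step 1: prey: 59+17-14=62; pred: 8+4-2=10
Step 2: prey: 62+18-18=62; pred: 10+6-3=13
Step 3: prey: 62+18-24=56; pred: 13+8-3=18
Step 4: prey: 56+16-30=42; pred: 18+10-5=23
Step 5: prey: 42+12-28=26; pred: 23+9-6=26
Step 6: prey: 26+7-20=13; pred: 26+6-7=25
Step 7: prey: 13+3-9=7; pred: 25+3-7=21

Answer: 7 21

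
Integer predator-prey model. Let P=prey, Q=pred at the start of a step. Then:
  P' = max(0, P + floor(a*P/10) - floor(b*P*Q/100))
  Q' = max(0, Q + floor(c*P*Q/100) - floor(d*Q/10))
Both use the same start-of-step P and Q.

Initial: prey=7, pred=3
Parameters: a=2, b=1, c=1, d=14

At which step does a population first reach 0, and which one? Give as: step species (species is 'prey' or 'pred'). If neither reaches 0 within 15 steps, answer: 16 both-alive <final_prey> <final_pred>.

Answer: 1 pred

Derivation:
Step 1: prey: 7+1-0=8; pred: 3+0-4=0
First extinction: pred at step 1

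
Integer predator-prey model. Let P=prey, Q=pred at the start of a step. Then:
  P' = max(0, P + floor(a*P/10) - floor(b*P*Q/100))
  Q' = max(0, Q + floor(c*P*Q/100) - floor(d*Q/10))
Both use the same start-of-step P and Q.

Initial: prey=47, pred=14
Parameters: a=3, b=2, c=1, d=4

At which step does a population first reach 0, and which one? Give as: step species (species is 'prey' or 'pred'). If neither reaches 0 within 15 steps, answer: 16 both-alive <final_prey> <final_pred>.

Answer: 16 both-alive 41 9

Derivation:
Step 1: prey: 47+14-13=48; pred: 14+6-5=15
Step 2: prey: 48+14-14=48; pred: 15+7-6=16
Step 3: prey: 48+14-15=47; pred: 16+7-6=17
Step 4: prey: 47+14-15=46; pred: 17+7-6=18
Step 5: prey: 46+13-16=43; pred: 18+8-7=19
Step 6: prey: 43+12-16=39; pred: 19+8-7=20
Step 7: prey: 39+11-15=35; pred: 20+7-8=19
Step 8: prey: 35+10-13=32; pred: 19+6-7=18
Step 9: prey: 32+9-11=30; pred: 18+5-7=16
Step 10: prey: 30+9-9=30; pred: 16+4-6=14
Step 11: prey: 30+9-8=31; pred: 14+4-5=13
Step 12: prey: 31+9-8=32; pred: 13+4-5=12
Step 13: prey: 32+9-7=34; pred: 12+3-4=11
Step 14: prey: 34+10-7=37; pred: 11+3-4=10
Step 15: prey: 37+11-7=41; pred: 10+3-4=9
No extinction within 15 steps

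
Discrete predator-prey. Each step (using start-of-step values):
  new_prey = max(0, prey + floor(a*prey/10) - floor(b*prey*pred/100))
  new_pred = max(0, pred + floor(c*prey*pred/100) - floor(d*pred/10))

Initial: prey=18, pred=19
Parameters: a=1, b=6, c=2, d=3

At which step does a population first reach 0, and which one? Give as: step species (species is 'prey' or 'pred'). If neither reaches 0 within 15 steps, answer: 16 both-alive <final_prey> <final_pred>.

Answer: 1 prey

Derivation:
Step 1: prey: 18+1-20=0; pred: 19+6-5=20
First extinction: prey at step 1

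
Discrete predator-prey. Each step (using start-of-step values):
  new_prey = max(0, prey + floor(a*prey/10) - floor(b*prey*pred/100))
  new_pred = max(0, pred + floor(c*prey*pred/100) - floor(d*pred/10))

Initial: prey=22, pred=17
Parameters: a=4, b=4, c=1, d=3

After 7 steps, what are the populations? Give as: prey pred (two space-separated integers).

Step 1: prey: 22+8-14=16; pred: 17+3-5=15
Step 2: prey: 16+6-9=13; pred: 15+2-4=13
Step 3: prey: 13+5-6=12; pred: 13+1-3=11
Step 4: prey: 12+4-5=11; pred: 11+1-3=9
Step 5: prey: 11+4-3=12; pred: 9+0-2=7
Step 6: prey: 12+4-3=13; pred: 7+0-2=5
Step 7: prey: 13+5-2=16; pred: 5+0-1=4

Answer: 16 4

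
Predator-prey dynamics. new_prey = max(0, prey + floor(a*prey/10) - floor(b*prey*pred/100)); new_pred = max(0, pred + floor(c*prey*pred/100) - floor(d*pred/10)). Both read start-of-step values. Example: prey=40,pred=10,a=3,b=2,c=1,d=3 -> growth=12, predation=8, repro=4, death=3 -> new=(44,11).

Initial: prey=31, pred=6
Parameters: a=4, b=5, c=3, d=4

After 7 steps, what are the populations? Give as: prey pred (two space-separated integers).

Step 1: prey: 31+12-9=34; pred: 6+5-2=9
Step 2: prey: 34+13-15=32; pred: 9+9-3=15
Step 3: prey: 32+12-24=20; pred: 15+14-6=23
Step 4: prey: 20+8-23=5; pred: 23+13-9=27
Step 5: prey: 5+2-6=1; pred: 27+4-10=21
Step 6: prey: 1+0-1=0; pred: 21+0-8=13
Step 7: prey: 0+0-0=0; pred: 13+0-5=8

Answer: 0 8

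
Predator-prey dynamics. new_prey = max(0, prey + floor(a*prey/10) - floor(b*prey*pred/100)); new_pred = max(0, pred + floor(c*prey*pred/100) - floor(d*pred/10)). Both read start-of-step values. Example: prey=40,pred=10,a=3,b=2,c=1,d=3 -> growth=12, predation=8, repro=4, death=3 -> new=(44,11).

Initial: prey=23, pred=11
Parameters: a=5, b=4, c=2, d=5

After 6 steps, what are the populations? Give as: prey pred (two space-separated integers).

Answer: 30 15

Derivation:
Step 1: prey: 23+11-10=24; pred: 11+5-5=11
Step 2: prey: 24+12-10=26; pred: 11+5-5=11
Step 3: prey: 26+13-11=28; pred: 11+5-5=11
Step 4: prey: 28+14-12=30; pred: 11+6-5=12
Step 5: prey: 30+15-14=31; pred: 12+7-6=13
Step 6: prey: 31+15-16=30; pred: 13+8-6=15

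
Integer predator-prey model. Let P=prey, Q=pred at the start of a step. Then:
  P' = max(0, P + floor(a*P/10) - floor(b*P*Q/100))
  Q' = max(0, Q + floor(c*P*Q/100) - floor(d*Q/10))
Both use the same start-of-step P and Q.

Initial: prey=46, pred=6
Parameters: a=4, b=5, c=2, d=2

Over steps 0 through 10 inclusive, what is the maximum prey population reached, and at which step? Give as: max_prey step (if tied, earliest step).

Step 1: prey: 46+18-13=51; pred: 6+5-1=10
Step 2: prey: 51+20-25=46; pred: 10+10-2=18
Step 3: prey: 46+18-41=23; pred: 18+16-3=31
Step 4: prey: 23+9-35=0; pred: 31+14-6=39
Step 5: prey: 0+0-0=0; pred: 39+0-7=32
Step 6: prey: 0+0-0=0; pred: 32+0-6=26
Step 7: prey: 0+0-0=0; pred: 26+0-5=21
Step 8: prey: 0+0-0=0; pred: 21+0-4=17
Step 9: prey: 0+0-0=0; pred: 17+0-3=14
Step 10: prey: 0+0-0=0; pred: 14+0-2=12
Max prey = 51 at step 1

Answer: 51 1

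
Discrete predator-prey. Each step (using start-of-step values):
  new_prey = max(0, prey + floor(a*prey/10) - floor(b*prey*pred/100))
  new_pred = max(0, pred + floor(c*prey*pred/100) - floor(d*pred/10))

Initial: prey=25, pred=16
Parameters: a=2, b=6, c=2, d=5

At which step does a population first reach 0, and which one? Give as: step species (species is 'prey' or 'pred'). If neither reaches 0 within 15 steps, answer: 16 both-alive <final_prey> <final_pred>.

Answer: 16 both-alive 1 1

Derivation:
Step 1: prey: 25+5-24=6; pred: 16+8-8=16
Step 2: prey: 6+1-5=2; pred: 16+1-8=9
Step 3: prey: 2+0-1=1; pred: 9+0-4=5
Step 4: prey: 1+0-0=1; pred: 5+0-2=3
Step 5: prey: 1+0-0=1; pred: 3+0-1=2
Step 6: prey: 1+0-0=1; pred: 2+0-1=1
Step 7: prey: 1+0-0=1; pred: 1+0-0=1
Steps 8-15: state stable at prey=1, pred=1 (no change)
No extinction within 15 steps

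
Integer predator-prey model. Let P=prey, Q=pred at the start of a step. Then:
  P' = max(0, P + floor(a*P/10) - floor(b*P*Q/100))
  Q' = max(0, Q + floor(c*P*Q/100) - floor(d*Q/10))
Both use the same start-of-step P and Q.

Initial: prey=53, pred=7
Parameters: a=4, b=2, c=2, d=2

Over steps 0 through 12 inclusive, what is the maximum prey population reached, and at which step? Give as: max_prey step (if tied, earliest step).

Answer: 76 2

Derivation:
Step 1: prey: 53+21-7=67; pred: 7+7-1=13
Step 2: prey: 67+26-17=76; pred: 13+17-2=28
Step 3: prey: 76+30-42=64; pred: 28+42-5=65
Step 4: prey: 64+25-83=6; pred: 65+83-13=135
Step 5: prey: 6+2-16=0; pred: 135+16-27=124
Step 6: prey: 0+0-0=0; pred: 124+0-24=100
Step 7: prey: 0+0-0=0; pred: 100+0-20=80
Step 8: prey: 0+0-0=0; pred: 80+0-16=64
Step 9: prey: 0+0-0=0; pred: 64+0-12=52
Step 10: prey: 0+0-0=0; pred: 52+0-10=42
Step 11: prey: 0+0-0=0; pred: 42+0-8=34
Step 12: prey: 0+0-0=0; pred: 34+0-6=28
Max prey = 76 at step 2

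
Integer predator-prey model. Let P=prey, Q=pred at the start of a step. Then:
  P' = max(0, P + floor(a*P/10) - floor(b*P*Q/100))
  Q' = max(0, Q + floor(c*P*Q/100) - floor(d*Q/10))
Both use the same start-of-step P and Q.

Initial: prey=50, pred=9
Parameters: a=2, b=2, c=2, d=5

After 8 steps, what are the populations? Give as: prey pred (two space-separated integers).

Answer: 3 9

Derivation:
Step 1: prey: 50+10-9=51; pred: 9+9-4=14
Step 2: prey: 51+10-14=47; pred: 14+14-7=21
Step 3: prey: 47+9-19=37; pred: 21+19-10=30
Step 4: prey: 37+7-22=22; pred: 30+22-15=37
Step 5: prey: 22+4-16=10; pred: 37+16-18=35
Step 6: prey: 10+2-7=5; pred: 35+7-17=25
Step 7: prey: 5+1-2=4; pred: 25+2-12=15
Step 8: prey: 4+0-1=3; pred: 15+1-7=9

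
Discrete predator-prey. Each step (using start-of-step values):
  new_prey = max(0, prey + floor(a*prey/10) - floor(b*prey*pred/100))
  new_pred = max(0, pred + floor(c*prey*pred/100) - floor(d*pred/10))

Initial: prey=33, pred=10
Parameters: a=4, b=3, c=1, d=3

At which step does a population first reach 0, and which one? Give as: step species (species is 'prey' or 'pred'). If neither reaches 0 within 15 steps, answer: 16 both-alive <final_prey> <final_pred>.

Answer: 16 both-alive 10 8

Derivation:
Step 1: prey: 33+13-9=37; pred: 10+3-3=10
Step 2: prey: 37+14-11=40; pred: 10+3-3=10
Step 3: prey: 40+16-12=44; pred: 10+4-3=11
Step 4: prey: 44+17-14=47; pred: 11+4-3=12
Step 5: prey: 47+18-16=49; pred: 12+5-3=14
Step 6: prey: 49+19-20=48; pred: 14+6-4=16
Step 7: prey: 48+19-23=44; pred: 16+7-4=19
Step 8: prey: 44+17-25=36; pred: 19+8-5=22
Step 9: prey: 36+14-23=27; pred: 22+7-6=23
Step 10: prey: 27+10-18=19; pred: 23+6-6=23
Step 11: prey: 19+7-13=13; pred: 23+4-6=21
Step 12: prey: 13+5-8=10; pred: 21+2-6=17
Step 13: prey: 10+4-5=9; pred: 17+1-5=13
Step 14: prey: 9+3-3=9; pred: 13+1-3=11
Step 15: prey: 9+3-2=10; pred: 11+0-3=8
No extinction within 15 steps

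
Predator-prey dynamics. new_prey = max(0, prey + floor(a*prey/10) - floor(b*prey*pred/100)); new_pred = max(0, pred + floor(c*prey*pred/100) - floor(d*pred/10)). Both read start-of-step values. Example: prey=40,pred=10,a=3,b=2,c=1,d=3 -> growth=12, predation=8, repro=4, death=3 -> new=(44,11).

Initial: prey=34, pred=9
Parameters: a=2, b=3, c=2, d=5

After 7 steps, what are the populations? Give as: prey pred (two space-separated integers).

Step 1: prey: 34+6-9=31; pred: 9+6-4=11
Step 2: prey: 31+6-10=27; pred: 11+6-5=12
Step 3: prey: 27+5-9=23; pred: 12+6-6=12
Step 4: prey: 23+4-8=19; pred: 12+5-6=11
Step 5: prey: 19+3-6=16; pred: 11+4-5=10
Step 6: prey: 16+3-4=15; pred: 10+3-5=8
Step 7: prey: 15+3-3=15; pred: 8+2-4=6

Answer: 15 6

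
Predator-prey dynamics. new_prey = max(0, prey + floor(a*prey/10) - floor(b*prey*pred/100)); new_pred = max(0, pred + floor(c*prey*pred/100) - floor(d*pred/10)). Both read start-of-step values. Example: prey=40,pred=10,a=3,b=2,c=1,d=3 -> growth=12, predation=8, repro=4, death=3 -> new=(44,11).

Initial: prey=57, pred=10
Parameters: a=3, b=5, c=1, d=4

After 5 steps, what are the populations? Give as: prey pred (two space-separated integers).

Answer: 14 7

Derivation:
Step 1: prey: 57+17-28=46; pred: 10+5-4=11
Step 2: prey: 46+13-25=34; pred: 11+5-4=12
Step 3: prey: 34+10-20=24; pred: 12+4-4=12
Step 4: prey: 24+7-14=17; pred: 12+2-4=10
Step 5: prey: 17+5-8=14; pred: 10+1-4=7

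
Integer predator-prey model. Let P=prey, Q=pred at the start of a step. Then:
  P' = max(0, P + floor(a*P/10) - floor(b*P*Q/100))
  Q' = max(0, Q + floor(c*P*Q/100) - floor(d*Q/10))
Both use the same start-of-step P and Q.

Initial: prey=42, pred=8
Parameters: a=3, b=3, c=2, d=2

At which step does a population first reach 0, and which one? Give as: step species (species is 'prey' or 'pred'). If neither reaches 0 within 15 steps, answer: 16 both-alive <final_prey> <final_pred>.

Step 1: prey: 42+12-10=44; pred: 8+6-1=13
Step 2: prey: 44+13-17=40; pred: 13+11-2=22
Step 3: prey: 40+12-26=26; pred: 22+17-4=35
Step 4: prey: 26+7-27=6; pred: 35+18-7=46
Step 5: prey: 6+1-8=0; pred: 46+5-9=42
First extinction: prey at step 5

Answer: 5 prey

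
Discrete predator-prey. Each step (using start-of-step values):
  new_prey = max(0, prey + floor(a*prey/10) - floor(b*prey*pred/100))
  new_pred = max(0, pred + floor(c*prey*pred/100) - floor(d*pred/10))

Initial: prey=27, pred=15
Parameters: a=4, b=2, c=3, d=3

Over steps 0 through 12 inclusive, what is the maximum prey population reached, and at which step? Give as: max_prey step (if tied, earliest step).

Answer: 29 1

Derivation:
Step 1: prey: 27+10-8=29; pred: 15+12-4=23
Step 2: prey: 29+11-13=27; pred: 23+20-6=37
Step 3: prey: 27+10-19=18; pred: 37+29-11=55
Step 4: prey: 18+7-19=6; pred: 55+29-16=68
Step 5: prey: 6+2-8=0; pred: 68+12-20=60
Step 6: prey: 0+0-0=0; pred: 60+0-18=42
Step 7: prey: 0+0-0=0; pred: 42+0-12=30
Step 8: prey: 0+0-0=0; pred: 30+0-9=21
Step 9: prey: 0+0-0=0; pred: 21+0-6=15
Step 10: prey: 0+0-0=0; pred: 15+0-4=11
Step 11: prey: 0+0-0=0; pred: 11+0-3=8
Step 12: prey: 0+0-0=0; pred: 8+0-2=6
Max prey = 29 at step 1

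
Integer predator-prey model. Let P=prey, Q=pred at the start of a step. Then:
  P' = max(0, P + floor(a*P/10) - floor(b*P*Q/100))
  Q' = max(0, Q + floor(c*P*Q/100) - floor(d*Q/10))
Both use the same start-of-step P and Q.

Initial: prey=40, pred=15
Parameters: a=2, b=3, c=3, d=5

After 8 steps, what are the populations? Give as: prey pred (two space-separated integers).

Step 1: prey: 40+8-18=30; pred: 15+18-7=26
Step 2: prey: 30+6-23=13; pred: 26+23-13=36
Step 3: prey: 13+2-14=1; pred: 36+14-18=32
Step 4: prey: 1+0-0=1; pred: 32+0-16=16
Step 5: prey: 1+0-0=1; pred: 16+0-8=8
Step 6: prey: 1+0-0=1; pred: 8+0-4=4
Step 7: prey: 1+0-0=1; pred: 4+0-2=2
Step 8: prey: 1+0-0=1; pred: 2+0-1=1

Answer: 1 1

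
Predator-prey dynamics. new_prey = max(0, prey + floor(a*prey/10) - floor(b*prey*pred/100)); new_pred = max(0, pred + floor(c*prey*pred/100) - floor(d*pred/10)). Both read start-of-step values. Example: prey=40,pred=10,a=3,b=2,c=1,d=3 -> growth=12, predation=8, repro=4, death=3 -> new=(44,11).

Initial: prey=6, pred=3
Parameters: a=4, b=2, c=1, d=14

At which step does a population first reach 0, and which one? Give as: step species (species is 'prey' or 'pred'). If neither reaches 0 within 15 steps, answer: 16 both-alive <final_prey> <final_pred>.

Answer: 1 pred

Derivation:
Step 1: prey: 6+2-0=8; pred: 3+0-4=0
First extinction: pred at step 1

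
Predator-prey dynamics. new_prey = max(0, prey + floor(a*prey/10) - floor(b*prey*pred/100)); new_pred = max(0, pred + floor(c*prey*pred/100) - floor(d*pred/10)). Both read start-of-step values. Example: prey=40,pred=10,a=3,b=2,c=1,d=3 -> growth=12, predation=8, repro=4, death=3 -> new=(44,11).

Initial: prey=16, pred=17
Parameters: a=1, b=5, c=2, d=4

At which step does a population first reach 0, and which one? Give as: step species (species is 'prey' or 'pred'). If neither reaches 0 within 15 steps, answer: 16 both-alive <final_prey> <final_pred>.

Step 1: prey: 16+1-13=4; pred: 17+5-6=16
Step 2: prey: 4+0-3=1; pred: 16+1-6=11
Step 3: prey: 1+0-0=1; pred: 11+0-4=7
Step 4: prey: 1+0-0=1; pred: 7+0-2=5
Step 5: prey: 1+0-0=1; pred: 5+0-2=3
Step 6: prey: 1+0-0=1; pred: 3+0-1=2
Step 7: prey: 1+0-0=1; pred: 2+0-0=2
Steps 8-15: state stable at prey=1, pred=2 (no change)
No extinction within 15 steps

Answer: 16 both-alive 1 2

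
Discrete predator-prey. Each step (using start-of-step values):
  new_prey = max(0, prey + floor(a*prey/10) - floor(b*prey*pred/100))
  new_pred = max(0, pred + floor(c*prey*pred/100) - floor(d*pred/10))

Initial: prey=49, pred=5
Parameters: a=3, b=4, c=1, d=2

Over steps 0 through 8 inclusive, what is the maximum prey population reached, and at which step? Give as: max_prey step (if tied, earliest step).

Answer: 58 2

Derivation:
Step 1: prey: 49+14-9=54; pred: 5+2-1=6
Step 2: prey: 54+16-12=58; pred: 6+3-1=8
Step 3: prey: 58+17-18=57; pred: 8+4-1=11
Step 4: prey: 57+17-25=49; pred: 11+6-2=15
Step 5: prey: 49+14-29=34; pred: 15+7-3=19
Step 6: prey: 34+10-25=19; pred: 19+6-3=22
Step 7: prey: 19+5-16=8; pred: 22+4-4=22
Step 8: prey: 8+2-7=3; pred: 22+1-4=19
Max prey = 58 at step 2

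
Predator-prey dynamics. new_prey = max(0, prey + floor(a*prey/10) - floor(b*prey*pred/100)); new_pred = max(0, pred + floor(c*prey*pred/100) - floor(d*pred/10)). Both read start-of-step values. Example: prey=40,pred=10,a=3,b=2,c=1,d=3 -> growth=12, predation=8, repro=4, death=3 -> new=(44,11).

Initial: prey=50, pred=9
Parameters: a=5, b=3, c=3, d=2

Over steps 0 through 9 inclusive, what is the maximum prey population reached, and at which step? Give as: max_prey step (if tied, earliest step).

Answer: 62 1

Derivation:
Step 1: prey: 50+25-13=62; pred: 9+13-1=21
Step 2: prey: 62+31-39=54; pred: 21+39-4=56
Step 3: prey: 54+27-90=0; pred: 56+90-11=135
Step 4: prey: 0+0-0=0; pred: 135+0-27=108
Step 5: prey: 0+0-0=0; pred: 108+0-21=87
Step 6: prey: 0+0-0=0; pred: 87+0-17=70
Step 7: prey: 0+0-0=0; pred: 70+0-14=56
Step 8: prey: 0+0-0=0; pred: 56+0-11=45
Step 9: prey: 0+0-0=0; pred: 45+0-9=36
Max prey = 62 at step 1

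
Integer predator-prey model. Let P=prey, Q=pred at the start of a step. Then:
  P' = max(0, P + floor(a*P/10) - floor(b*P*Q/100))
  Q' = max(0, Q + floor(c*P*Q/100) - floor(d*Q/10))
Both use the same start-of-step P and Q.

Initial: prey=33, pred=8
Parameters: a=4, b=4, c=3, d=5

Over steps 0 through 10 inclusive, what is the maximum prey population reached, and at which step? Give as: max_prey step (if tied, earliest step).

Step 1: prey: 33+13-10=36; pred: 8+7-4=11
Step 2: prey: 36+14-15=35; pred: 11+11-5=17
Step 3: prey: 35+14-23=26; pred: 17+17-8=26
Step 4: prey: 26+10-27=9; pred: 26+20-13=33
Step 5: prey: 9+3-11=1; pred: 33+8-16=25
Step 6: prey: 1+0-1=0; pred: 25+0-12=13
Step 7: prey: 0+0-0=0; pred: 13+0-6=7
Step 8: prey: 0+0-0=0; pred: 7+0-3=4
Step 9: prey: 0+0-0=0; pred: 4+0-2=2
Step 10: prey: 0+0-0=0; pred: 2+0-1=1
Max prey = 36 at step 1

Answer: 36 1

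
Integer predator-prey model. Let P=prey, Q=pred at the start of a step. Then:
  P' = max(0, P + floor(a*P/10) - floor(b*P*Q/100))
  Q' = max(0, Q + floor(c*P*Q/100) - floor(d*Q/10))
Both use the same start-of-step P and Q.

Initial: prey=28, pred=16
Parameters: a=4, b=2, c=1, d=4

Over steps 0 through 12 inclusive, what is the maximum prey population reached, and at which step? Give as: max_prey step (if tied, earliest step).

Answer: 69 8

Derivation:
Step 1: prey: 28+11-8=31; pred: 16+4-6=14
Step 2: prey: 31+12-8=35; pred: 14+4-5=13
Step 3: prey: 35+14-9=40; pred: 13+4-5=12
Step 4: prey: 40+16-9=47; pred: 12+4-4=12
Step 5: prey: 47+18-11=54; pred: 12+5-4=13
Step 6: prey: 54+21-14=61; pred: 13+7-5=15
Step 7: prey: 61+24-18=67; pred: 15+9-6=18
Step 8: prey: 67+26-24=69; pred: 18+12-7=23
Step 9: prey: 69+27-31=65; pred: 23+15-9=29
Step 10: prey: 65+26-37=54; pred: 29+18-11=36
Step 11: prey: 54+21-38=37; pred: 36+19-14=41
Step 12: prey: 37+14-30=21; pred: 41+15-16=40
Max prey = 69 at step 8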